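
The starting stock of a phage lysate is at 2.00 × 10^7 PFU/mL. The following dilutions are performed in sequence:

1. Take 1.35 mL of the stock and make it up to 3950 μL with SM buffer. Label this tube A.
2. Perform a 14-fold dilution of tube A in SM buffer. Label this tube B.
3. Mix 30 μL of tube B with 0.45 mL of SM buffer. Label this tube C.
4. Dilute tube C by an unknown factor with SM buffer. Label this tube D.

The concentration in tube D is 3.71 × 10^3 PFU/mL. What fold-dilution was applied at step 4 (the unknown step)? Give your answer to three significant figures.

Step 1: 1.35 mL brought to 3950 μL → factor 3.95/1.35 = 2.9259
Step 2: 14-fold → factor 14
Step 3: 30 μL + 0.45 mL = 480 μL total → factor 480/30 = 16
Step 4: unknown factor x
Product of known-step factors = 655.41
Overall factor = 2.00 × 10^7 PFU/mL / (3.71 × 10^3 PFU/mL) = 5390.8
x = 5390.8 / 655.41 = 8.23

8.23-fold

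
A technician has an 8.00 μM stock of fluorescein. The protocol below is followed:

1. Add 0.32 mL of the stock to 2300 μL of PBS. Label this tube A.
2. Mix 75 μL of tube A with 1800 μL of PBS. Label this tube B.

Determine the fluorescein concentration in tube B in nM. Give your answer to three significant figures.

Step 1: 0.32 mL + 2300 μL = 2.62 mL total → factor 2.62/0.32 = 8.1875
Step 2: 75 μL + 1800 μL = 1875 μL total → factor 1875/75 = 25
Overall dilution factor = 8.1875 × 25 = 204.69
Final = 8.00 μM / 204.69 = 0.03908 μM = 39.1 nM

39.1 nM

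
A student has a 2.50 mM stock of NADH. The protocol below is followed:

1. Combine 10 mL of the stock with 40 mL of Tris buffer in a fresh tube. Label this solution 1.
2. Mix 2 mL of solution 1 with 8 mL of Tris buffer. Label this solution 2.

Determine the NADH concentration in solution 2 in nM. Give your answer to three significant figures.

Step 1: 10 mL + 40 mL = 50 mL total → factor 50/10 = 5
Step 2: 2 mL + 8 mL = 10 mL total → factor 10/2 = 5
Overall dilution factor = 5 × 5 = 25
Final = 2.50 mM / 25 = 0.1000 mM = 1.00 × 10^5 nM

1.00 × 10^5 nM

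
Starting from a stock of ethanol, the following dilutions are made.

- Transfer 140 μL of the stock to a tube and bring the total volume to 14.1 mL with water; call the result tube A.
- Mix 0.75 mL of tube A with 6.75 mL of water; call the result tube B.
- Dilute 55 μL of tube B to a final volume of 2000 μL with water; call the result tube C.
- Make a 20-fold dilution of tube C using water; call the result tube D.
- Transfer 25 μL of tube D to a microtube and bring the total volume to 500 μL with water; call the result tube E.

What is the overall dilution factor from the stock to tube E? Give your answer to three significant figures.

1.46 × 10^7

Step 1: 140 μL brought to 14.1 mL → factor 14100/140 = 100.71
Step 2: 0.75 mL + 6.75 mL = 7.5 mL total → factor 7.5/0.75 = 10
Step 3: 55 μL brought to 2000 μL → factor 2000/55 = 36.364
Step 4: 20-fold → factor 20
Step 5: 25 μL brought to 500 μL → factor 500/25 = 20
Overall dilution factor = 100.71 × 10 × 36.364 × 20 × 20 = 1.4649 × 10^7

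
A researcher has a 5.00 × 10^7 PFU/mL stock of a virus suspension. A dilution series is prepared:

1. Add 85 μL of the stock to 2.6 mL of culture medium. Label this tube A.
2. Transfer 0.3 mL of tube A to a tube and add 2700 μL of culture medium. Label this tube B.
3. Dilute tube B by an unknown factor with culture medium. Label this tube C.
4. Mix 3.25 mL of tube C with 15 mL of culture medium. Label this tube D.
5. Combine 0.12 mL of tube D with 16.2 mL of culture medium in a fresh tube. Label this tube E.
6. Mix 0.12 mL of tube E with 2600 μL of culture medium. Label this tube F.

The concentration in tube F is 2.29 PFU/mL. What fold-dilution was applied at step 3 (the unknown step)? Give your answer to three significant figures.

3.99-fold

Step 1: 85 μL + 2.6 mL = 2685 μL total → factor 2685/85 = 31.588
Step 2: 0.3 mL + 2700 μL = 3 mL total → factor 3/0.3 = 10
Step 3: unknown factor x
Step 4: 3.25 mL + 15 mL = 18.25 mL total → factor 18.25/3.25 = 5.6154
Step 5: 0.12 mL + 16.2 mL = 16.32 mL total → factor 16.32/0.12 = 136
Step 6: 0.12 mL + 2600 μL = 2.72 mL total → factor 2.72/0.12 = 22.667
Product of known-step factors = 5.468 × 10^6
Overall factor = 5.00 × 10^7 PFU/mL / (2.29 PFU/mL) = 2.1834 × 10^7
x = 2.1834 × 10^7 / 5.468 × 10^6 = 3.99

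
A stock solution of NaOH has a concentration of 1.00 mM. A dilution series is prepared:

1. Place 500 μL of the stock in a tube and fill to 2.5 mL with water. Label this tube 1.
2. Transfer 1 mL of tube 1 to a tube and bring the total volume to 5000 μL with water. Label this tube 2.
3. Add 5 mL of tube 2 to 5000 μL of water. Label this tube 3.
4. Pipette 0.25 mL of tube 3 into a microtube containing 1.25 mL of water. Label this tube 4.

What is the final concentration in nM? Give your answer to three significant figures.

Step 1: 500 μL brought to 2.5 mL → factor 2500/500 = 5
Step 2: 1 mL brought to 5000 μL → factor 5/1 = 5
Step 3: 5 mL + 5000 μL = 10 mL total → factor 10/5 = 2
Step 4: 0.25 mL + 1.25 mL = 1.5 mL total → factor 1.5/0.25 = 6
Overall dilution factor = 5 × 5 × 2 × 6 = 300
Final = 1.00 mM / 300 = 0.003333 mM = 3.33 × 10^3 nM

3.33 × 10^3 nM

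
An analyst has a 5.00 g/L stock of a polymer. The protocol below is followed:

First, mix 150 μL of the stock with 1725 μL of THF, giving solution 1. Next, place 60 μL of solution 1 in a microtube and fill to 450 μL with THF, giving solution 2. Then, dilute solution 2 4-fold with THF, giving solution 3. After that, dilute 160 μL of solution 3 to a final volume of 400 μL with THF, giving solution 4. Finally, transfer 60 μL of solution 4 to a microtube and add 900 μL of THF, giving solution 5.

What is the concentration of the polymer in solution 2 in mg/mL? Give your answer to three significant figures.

Step 1: 150 μL + 1725 μL = 1875 μL total → factor 1875/150 = 12.5
Step 2: 60 μL brought to 450 μL → factor 450/60 = 7.5
Dilution factor through solution 2 = 12.5 × 7.5 = 93.75
[solution 2] = 5.00 g/L / 93.75 = 0.05333 g/L = 0.0533 mg/mL

0.0533 mg/mL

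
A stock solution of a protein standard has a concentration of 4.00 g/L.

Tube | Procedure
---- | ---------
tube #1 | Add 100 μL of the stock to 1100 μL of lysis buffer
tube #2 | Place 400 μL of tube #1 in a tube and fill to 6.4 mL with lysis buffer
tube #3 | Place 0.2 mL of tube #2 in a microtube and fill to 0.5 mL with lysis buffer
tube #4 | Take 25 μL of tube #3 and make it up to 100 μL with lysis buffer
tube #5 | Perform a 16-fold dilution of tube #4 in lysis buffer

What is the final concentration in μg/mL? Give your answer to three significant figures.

0.130 μg/mL

Step 1: 100 μL + 1100 μL = 1200 μL total → factor 1200/100 = 12
Step 2: 400 μL brought to 6.4 mL → factor 6400/400 = 16
Step 3: 0.2 mL brought to 0.5 mL → factor 0.5/0.2 = 2.5
Step 4: 25 μL brought to 100 μL → factor 100/25 = 4
Step 5: 16-fold → factor 16
Overall dilution factor = 12 × 16 × 2.5 × 4 × 16 = 30720
Final = 4.00 g/L / 30720 = 0.0001302 g/L = 0.130 μg/mL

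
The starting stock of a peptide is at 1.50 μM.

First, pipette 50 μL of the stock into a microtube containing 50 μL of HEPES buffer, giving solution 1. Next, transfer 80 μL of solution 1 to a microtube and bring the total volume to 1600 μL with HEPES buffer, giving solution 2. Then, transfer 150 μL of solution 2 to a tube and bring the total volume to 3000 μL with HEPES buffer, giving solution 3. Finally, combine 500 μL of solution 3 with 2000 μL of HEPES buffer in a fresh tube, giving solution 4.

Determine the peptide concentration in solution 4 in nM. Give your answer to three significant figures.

0.375 nM

Step 1: 50 μL + 50 μL = 100 μL total → factor 100/50 = 2
Step 2: 80 μL brought to 1600 μL → factor 1600/80 = 20
Step 3: 150 μL brought to 3000 μL → factor 3000/150 = 20
Step 4: 500 μL + 2000 μL = 2500 μL total → factor 2500/500 = 5
Overall dilution factor = 2 × 20 × 20 × 5 = 4000
Final = 1.50 μM / 4000 = 0.0003750 μM = 0.375 nM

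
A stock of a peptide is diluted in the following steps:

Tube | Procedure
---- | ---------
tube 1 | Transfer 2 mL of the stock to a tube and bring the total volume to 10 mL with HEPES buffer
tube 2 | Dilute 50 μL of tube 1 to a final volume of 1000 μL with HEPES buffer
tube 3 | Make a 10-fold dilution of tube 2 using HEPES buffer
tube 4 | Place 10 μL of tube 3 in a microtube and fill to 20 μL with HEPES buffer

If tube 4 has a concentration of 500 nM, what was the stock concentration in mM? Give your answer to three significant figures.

Step 1: 2 mL brought to 10 mL → factor 10/2 = 5
Step 2: 50 μL brought to 1000 μL → factor 1000/50 = 20
Step 3: 10-fold → factor 10
Step 4: 10 μL brought to 20 μL → factor 20/10 = 2
Overall dilution factor = 5 × 20 × 10 × 2 = 2000
Stock = 500 nM × 2000 = 1.000 × 10^6 nM = 1.00 mM

1.00 mM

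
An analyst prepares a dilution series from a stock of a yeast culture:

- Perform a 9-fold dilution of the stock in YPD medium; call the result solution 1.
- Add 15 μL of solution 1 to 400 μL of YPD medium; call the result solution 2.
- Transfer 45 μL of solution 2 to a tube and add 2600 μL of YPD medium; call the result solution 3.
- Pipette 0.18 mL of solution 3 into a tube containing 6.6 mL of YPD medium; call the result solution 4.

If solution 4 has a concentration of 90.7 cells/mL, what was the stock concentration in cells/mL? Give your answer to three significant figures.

Step 1: 9-fold → factor 9
Step 2: 15 μL + 400 μL = 415 μL total → factor 415/15 = 27.667
Step 3: 45 μL + 2600 μL = 2645 μL total → factor 2645/45 = 58.778
Step 4: 0.18 mL + 6.6 mL = 6.78 mL total → factor 6.78/0.18 = 37.667
Overall dilution factor = 9 × 27.667 × 58.778 × 37.667 = 5.5128 × 10^5
Stock = 90.7 cells/mL × 5.5128 × 10^5 = 5.00 × 10^7 cells/mL

5.00 × 10^7 cells/mL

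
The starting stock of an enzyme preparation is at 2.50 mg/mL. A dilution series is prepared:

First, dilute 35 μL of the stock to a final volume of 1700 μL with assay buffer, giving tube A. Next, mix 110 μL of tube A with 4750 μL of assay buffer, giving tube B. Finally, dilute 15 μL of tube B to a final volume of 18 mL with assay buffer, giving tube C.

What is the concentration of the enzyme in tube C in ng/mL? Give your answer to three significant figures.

Step 1: 35 μL brought to 1700 μL → factor 1700/35 = 48.571
Step 2: 110 μL + 4750 μL = 4860 μL total → factor 4860/110 = 44.182
Step 3: 15 μL brought to 18 mL → factor 18000/15 = 1200
Overall dilution factor = 48.571 × 44.182 × 1200 = 2.5752 × 10^6
Final = 2.50 mg/mL / 2.5752 × 10^6 = 9.708 × 10^-7 mg/mL = 0.971 ng/mL

0.971 ng/mL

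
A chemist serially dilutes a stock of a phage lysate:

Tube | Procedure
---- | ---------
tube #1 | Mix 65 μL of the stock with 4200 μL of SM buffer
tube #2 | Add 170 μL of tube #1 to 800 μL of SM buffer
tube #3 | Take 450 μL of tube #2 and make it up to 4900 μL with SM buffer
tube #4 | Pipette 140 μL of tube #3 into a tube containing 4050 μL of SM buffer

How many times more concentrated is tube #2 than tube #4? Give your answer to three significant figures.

Step 1: 65 μL + 4200 μL = 4265 μL total → factor 4265/65 = 65.615
Step 2: 170 μL + 800 μL = 970 μL total → factor 970/170 = 5.7059
Step 3: 450 μL brought to 4900 μL → factor 4900/450 = 10.889
Step 4: 140 μL + 4050 μL = 4190 μL total → factor 4190/140 = 29.929
Dilution factor to tube #2 = 374.39; to tube #4 = 1.2201 × 10^5
[tube #2]/[tube #4] = (factor to tube #4)/(factor to tube #2) = 1.2201 × 10^5/374.39 = 326

326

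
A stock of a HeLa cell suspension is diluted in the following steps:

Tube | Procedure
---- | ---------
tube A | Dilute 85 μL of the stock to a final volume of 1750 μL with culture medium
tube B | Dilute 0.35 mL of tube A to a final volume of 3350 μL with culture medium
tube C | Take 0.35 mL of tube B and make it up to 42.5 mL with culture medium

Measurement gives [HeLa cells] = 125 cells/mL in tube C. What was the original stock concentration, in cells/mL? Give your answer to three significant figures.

Step 1: 85 μL brought to 1750 μL → factor 1750/85 = 20.588
Step 2: 0.35 mL brought to 3350 μL → factor 3.35/0.35 = 9.5714
Step 3: 0.35 mL brought to 42.5 mL → factor 42.5/0.35 = 121.43
Overall dilution factor = 20.588 × 9.5714 × 121.43 = 23929
Stock = 125 cells/mL × 23929 = 2.99 × 10^6 cells/mL

2.99 × 10^6 cells/mL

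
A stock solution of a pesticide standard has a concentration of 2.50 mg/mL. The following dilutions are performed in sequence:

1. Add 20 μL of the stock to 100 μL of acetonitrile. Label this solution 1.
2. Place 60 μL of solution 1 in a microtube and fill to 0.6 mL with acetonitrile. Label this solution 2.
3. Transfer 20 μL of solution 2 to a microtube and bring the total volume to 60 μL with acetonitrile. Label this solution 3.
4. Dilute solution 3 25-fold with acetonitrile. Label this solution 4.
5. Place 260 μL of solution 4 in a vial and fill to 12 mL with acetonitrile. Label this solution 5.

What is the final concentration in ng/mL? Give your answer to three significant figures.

12.0 ng/mL

Step 1: 20 μL + 100 μL = 120 μL total → factor 120/20 = 6
Step 2: 60 μL brought to 0.6 mL → factor 600/60 = 10
Step 3: 20 μL brought to 60 μL → factor 60/20 = 3
Step 4: 25-fold → factor 25
Step 5: 260 μL brought to 12 mL → factor 12000/260 = 46.154
Overall dilution factor = 6 × 10 × 3 × 25 × 46.154 = 2.0769 × 10^5
Final = 2.50 mg/mL / 2.0769 × 10^5 = 1.204 × 10^-5 mg/mL = 12.0 ng/mL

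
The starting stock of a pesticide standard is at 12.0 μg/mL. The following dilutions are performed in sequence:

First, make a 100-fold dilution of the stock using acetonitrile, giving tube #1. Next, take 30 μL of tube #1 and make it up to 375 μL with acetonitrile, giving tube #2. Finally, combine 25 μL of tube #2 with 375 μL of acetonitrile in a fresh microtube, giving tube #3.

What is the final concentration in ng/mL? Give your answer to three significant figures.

Step 1: 100-fold → factor 100
Step 2: 30 μL brought to 375 μL → factor 375/30 = 12.5
Step 3: 25 μL + 375 μL = 400 μL total → factor 400/25 = 16
Overall dilution factor = 100 × 12.5 × 16 = 20000
Final = 12.0 μg/mL / 20000 = 0.0006000 μg/mL = 0.600 ng/mL

0.600 ng/mL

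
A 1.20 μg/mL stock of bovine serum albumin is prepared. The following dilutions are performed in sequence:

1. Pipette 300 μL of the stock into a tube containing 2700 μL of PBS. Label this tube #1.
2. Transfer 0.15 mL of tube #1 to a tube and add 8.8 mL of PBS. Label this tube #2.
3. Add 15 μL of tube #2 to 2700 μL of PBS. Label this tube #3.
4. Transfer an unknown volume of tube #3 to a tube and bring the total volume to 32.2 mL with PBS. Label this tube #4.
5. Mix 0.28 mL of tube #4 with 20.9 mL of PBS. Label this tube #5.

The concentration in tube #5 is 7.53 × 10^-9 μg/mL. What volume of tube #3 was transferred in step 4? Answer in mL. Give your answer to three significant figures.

1.65 mL

Step 1: 300 μL + 2700 μL = 3000 μL total → factor 3000/300 = 10
Step 2: 0.15 mL + 8.8 mL = 8.95 mL total → factor 8.95/0.15 = 59.667
Step 3: 15 μL + 2700 μL = 2715 μL total → factor 2715/15 = 181
Step 4: v brought to 32.2 mL → factor = 32.2 mL/v
Step 5: 0.28 mL + 20.9 mL = 21.18 mL total → factor 21.18/0.28 = 75.643
Product of known-step factors = 8.1692 × 10^6
Overall factor = 1.20 μg/mL / (7.53 × 10^-9 μg/mL) = 1.5936 × 10^8
Step-4 factor = 1.5936 × 10^8 / 8.1692 × 10^6 = 19.508
v = 32.2 mL / 19.508 = 1.65 mL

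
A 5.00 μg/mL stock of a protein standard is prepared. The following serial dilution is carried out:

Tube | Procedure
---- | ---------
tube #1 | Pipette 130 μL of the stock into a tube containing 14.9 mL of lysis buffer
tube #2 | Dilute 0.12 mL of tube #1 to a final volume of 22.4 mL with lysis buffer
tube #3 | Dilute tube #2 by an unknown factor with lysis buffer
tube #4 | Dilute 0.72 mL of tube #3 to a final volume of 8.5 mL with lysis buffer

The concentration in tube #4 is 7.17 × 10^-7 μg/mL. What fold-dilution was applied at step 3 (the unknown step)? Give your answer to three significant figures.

Step 1: 130 μL + 14.9 mL = 15030 μL total → factor 15030/130 = 115.62
Step 2: 0.12 mL brought to 22.4 mL → factor 22.4/0.12 = 186.67
Step 3: unknown factor x
Step 4: 0.72 mL brought to 8.5 mL → factor 8.5/0.72 = 11.806
Product of known-step factors = 2.5478 × 10^5
Overall factor = 5.00 μg/mL / (7.17 × 10^-7 μg/mL) = 6.9735 × 10^6
x = 6.9735 × 10^6 / 2.5478 × 10^5 = 27.4

27.4-fold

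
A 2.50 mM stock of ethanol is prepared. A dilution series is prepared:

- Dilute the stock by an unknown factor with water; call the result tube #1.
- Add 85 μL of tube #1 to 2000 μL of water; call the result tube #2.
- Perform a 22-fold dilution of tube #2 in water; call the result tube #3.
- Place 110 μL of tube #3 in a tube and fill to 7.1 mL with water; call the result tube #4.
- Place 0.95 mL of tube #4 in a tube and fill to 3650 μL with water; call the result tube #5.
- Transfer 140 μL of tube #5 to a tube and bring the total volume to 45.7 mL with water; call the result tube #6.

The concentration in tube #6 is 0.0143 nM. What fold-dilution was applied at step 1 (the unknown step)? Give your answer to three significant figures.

Step 1: unknown factor x
Step 2: 85 μL + 2000 μL = 2085 μL total → factor 2085/85 = 24.529
Step 3: 22-fold → factor 22
Step 4: 110 μL brought to 7.1 mL → factor 7100/110 = 64.545
Step 5: 0.95 mL brought to 3650 μL → factor 3.65/0.95 = 3.8421
Step 6: 140 μL brought to 45.7 mL → factor 45700/140 = 326.43
Product of known-step factors = 4.3685 × 10^7
Overall factor = 2.50 mM / (0.0143 nM) = 1.7483 × 10^8
x = 1.7483 × 10^8 / 4.3685 × 10^7 = 4.00

4.00-fold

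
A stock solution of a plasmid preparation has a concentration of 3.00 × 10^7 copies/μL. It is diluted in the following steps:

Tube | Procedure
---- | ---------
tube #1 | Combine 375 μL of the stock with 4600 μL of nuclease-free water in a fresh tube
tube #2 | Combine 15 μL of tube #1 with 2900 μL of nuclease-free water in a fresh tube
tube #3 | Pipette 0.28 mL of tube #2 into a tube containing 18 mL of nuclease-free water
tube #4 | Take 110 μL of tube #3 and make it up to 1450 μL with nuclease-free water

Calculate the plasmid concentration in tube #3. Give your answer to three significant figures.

Step 1: 375 μL + 4600 μL = 4975 μL total → factor 4975/375 = 13.267
Step 2: 15 μL + 2900 μL = 2915 μL total → factor 2915/15 = 194.33
Step 3: 0.28 mL + 18 mL = 18.28 mL total → factor 18.28/0.28 = 65.286
Dilution factor through tube #3 = 13.267 × 194.33 × 65.286 = 1.6832 × 10^5
[tube #3] = 3.00 × 10^7 copies/μL / 1.6832 × 10^5 = 178 copies/μL

178 copies/μL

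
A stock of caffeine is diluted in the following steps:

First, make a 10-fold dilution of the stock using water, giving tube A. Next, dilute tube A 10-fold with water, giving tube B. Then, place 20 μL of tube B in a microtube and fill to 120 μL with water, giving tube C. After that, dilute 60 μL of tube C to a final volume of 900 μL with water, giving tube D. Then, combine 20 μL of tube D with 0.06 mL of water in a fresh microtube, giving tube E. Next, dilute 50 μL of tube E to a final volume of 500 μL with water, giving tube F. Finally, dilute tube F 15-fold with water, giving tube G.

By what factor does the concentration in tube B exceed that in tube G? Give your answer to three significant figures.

5.40 × 10^4

Step 1: 10-fold → factor 10
Step 2: 10-fold → factor 10
Step 3: 20 μL brought to 120 μL → factor 120/20 = 6
Step 4: 60 μL brought to 900 μL → factor 900/60 = 15
Step 5: 20 μL + 0.06 mL = 80 μL total → factor 80/20 = 4
Step 6: 50 μL brought to 500 μL → factor 500/50 = 10
Step 7: 15-fold → factor 15
Dilution factor to tube B = 100; to tube G = 5.4 × 10^6
[tube B]/[tube G] = (factor to tube G)/(factor to tube B) = 5.4 × 10^6/100 = 5.40 × 10^4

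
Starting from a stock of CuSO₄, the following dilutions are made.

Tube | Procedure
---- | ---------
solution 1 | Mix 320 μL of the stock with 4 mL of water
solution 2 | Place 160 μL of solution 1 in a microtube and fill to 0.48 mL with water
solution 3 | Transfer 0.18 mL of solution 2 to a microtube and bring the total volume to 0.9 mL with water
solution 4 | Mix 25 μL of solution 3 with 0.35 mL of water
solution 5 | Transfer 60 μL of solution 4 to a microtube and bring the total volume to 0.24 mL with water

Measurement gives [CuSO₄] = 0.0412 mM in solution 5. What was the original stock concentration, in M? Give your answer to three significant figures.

0.501 M

Step 1: 320 μL + 4 mL = 4320 μL total → factor 4320/320 = 13.5
Step 2: 160 μL brought to 0.48 mL → factor 480/160 = 3
Step 3: 0.18 mL brought to 0.9 mL → factor 0.9/0.18 = 5
Step 4: 25 μL + 0.35 mL = 375 μL total → factor 375/25 = 15
Step 5: 60 μL brought to 0.24 mL → factor 240/60 = 4
Overall dilution factor = 13.5 × 3 × 5 × 15 × 4 = 12150
Stock = 0.0412 mM × 12150 = 500.6 mM = 0.501 M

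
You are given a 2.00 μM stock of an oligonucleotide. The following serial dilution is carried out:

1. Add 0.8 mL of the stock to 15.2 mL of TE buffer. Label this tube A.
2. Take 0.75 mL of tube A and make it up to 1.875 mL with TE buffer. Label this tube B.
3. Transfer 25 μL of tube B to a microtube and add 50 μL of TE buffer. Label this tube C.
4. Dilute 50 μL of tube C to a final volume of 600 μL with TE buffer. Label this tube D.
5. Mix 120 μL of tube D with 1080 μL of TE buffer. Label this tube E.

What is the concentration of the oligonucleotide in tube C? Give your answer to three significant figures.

Step 1: 0.8 mL + 15.2 mL = 16 mL total → factor 16/0.8 = 20
Step 2: 0.75 mL brought to 1.875 mL → factor 1.875/0.75 = 2.5
Step 3: 25 μL + 50 μL = 75 μL total → factor 75/25 = 3
Dilution factor through tube C = 20 × 2.5 × 3 = 150
[tube C] = 2.00 μM / 150 = 0.0133 μM

0.0133 μM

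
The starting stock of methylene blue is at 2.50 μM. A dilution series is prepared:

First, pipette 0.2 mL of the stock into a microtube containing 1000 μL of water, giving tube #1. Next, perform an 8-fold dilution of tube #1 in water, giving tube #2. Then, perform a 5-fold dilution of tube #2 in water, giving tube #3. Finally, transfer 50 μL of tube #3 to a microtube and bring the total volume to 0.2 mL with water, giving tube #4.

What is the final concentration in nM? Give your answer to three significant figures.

2.60 nM

Step 1: 0.2 mL + 1000 μL = 1.2 mL total → factor 1.2/0.2 = 6
Step 2: 8-fold → factor 8
Step 3: 5-fold → factor 5
Step 4: 50 μL brought to 0.2 mL → factor 200/50 = 4
Overall dilution factor = 6 × 8 × 5 × 4 = 960
Final = 2.50 μM / 960 = 0.002604 μM = 2.60 nM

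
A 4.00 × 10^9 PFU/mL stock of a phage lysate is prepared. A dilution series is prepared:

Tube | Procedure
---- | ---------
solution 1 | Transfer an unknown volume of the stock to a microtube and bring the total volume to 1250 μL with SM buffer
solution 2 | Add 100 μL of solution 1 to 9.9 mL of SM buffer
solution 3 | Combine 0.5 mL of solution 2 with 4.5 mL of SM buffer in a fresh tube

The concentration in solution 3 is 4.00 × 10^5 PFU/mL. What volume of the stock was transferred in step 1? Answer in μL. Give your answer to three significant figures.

Step 1: v brought to 1250 μL → factor = 1250 μL/v
Step 2: 100 μL + 9.9 mL = 10000 μL total → factor 10000/100 = 100
Step 3: 0.5 mL + 4.5 mL = 5 mL total → factor 5/0.5 = 10
Product of known-step factors = 1000
Overall factor = 4.00 × 10^9 PFU/mL / (4.00 × 10^5 PFU/mL) = 10000
Step-1 factor = 10000 / 1000 = 10
v = 1250 μL / 10 = 125 μL

125 μL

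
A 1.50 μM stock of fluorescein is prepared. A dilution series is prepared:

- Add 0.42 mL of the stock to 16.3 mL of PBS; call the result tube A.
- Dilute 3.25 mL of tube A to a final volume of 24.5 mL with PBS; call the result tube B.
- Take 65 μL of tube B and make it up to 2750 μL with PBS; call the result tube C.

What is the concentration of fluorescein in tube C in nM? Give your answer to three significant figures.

0.118 nM

Step 1: 0.42 mL + 16.3 mL = 16.72 mL total → factor 16.72/0.42 = 39.81
Step 2: 3.25 mL brought to 24.5 mL → factor 24.5/3.25 = 7.5385
Step 3: 65 μL brought to 2750 μL → factor 2750/65 = 42.308
Overall dilution factor = 39.81 × 7.5385 × 42.308 = 12697
Final = 1.50 μM / 12697 = 0.0001181 μM = 0.118 nM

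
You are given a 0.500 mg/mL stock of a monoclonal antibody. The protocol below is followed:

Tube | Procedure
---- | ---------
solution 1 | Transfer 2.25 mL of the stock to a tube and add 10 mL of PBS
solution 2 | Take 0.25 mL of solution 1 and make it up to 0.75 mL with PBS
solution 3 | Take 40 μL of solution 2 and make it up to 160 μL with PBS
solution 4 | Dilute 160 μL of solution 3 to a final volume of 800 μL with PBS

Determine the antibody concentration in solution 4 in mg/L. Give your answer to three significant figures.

1.53 mg/L

Step 1: 2.25 mL + 10 mL = 12.25 mL total → factor 12.25/2.25 = 5.4444
Step 2: 0.25 mL brought to 0.75 mL → factor 0.75/0.25 = 3
Step 3: 40 μL brought to 160 μL → factor 160/40 = 4
Step 4: 160 μL brought to 800 μL → factor 800/160 = 5
Overall dilution factor = 5.4444 × 3 × 4 × 5 = 326.67
Final = 0.500 mg/mL / 326.67 = 0.001531 mg/mL = 1.53 mg/L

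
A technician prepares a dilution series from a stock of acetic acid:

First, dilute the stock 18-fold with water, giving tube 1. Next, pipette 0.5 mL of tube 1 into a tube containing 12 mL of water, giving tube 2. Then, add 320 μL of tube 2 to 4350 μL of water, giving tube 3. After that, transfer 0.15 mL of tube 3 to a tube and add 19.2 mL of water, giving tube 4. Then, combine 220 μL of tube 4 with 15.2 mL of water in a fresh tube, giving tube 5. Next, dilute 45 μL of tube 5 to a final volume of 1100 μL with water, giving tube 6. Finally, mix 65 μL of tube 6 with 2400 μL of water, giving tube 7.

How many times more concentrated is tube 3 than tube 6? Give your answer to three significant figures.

2.21 × 10^5

Step 1: 18-fold → factor 18
Step 2: 0.5 mL + 12 mL = 12.5 mL total → factor 12.5/0.5 = 25
Step 3: 320 μL + 4350 μL = 4670 μL total → factor 4670/320 = 14.594
Step 4: 0.15 mL + 19.2 mL = 19.35 mL total → factor 19.35/0.15 = 129
Step 5: 220 μL + 15.2 mL = 15420 μL total → factor 15420/220 = 70.091
Step 6: 45 μL brought to 1100 μL → factor 1100/45 = 24.444
Dilution factor to tube 3 = 6567.2; to tube 6 = 1.4515 × 10^9
[tube 3]/[tube 6] = (factor to tube 6)/(factor to tube 3) = 1.4515 × 10^9/6567.2 = 2.21 × 10^5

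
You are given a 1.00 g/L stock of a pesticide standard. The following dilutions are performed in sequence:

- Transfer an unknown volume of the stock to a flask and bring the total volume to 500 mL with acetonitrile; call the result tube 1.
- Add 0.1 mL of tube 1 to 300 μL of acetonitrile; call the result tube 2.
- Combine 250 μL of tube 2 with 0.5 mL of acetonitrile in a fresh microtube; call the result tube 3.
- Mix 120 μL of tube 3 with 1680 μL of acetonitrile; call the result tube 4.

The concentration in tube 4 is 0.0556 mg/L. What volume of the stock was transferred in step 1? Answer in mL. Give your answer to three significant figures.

5.00 mL

Step 1: v brought to 500 mL → factor = 500 mL/v
Step 2: 0.1 mL + 300 μL = 0.4 mL total → factor 0.4/0.1 = 4
Step 3: 250 μL + 0.5 mL = 750 μL total → factor 750/250 = 3
Step 4: 120 μL + 1680 μL = 1800 μL total → factor 1800/120 = 15
Product of known-step factors = 180
Overall factor = 1.00 g/L / (0.0556 mg/L) = 17986
Step-1 factor = 17986 / 180 = 99.92
v = 500 mL / 99.92 = 5.00 mL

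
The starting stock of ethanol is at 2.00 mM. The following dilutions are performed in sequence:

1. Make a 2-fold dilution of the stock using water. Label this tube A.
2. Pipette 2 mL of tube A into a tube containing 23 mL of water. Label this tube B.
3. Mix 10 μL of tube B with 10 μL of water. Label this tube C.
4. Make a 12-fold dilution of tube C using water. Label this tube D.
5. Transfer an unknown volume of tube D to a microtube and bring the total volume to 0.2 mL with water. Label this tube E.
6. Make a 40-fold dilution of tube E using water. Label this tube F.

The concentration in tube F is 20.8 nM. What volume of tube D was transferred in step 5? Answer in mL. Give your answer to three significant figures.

Step 1: 2-fold → factor 2
Step 2: 2 mL + 23 mL = 25 mL total → factor 25/2 = 12.5
Step 3: 10 μL + 10 μL = 20 μL total → factor 20/10 = 2
Step 4: 12-fold → factor 12
Step 5: v brought to 0.2 mL → factor = 0.2 mL/v
Step 6: 40-fold → factor 40
Product of known-step factors = 24000
Overall factor = 2.00 mM / (20.8 nM) = 96154
Step-5 factor = 96154 / 24000 = 4.0064
v = 0.2 mL / 4.0064 = 0.0499 mL

0.0499 mL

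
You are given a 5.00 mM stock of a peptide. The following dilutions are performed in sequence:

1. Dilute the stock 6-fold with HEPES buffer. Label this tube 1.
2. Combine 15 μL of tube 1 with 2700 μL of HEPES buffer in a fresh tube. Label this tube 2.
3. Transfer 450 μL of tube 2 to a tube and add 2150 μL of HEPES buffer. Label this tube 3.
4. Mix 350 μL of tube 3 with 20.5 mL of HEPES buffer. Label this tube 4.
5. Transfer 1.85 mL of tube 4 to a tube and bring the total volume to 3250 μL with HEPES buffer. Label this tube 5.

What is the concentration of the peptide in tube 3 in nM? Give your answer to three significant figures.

797 nM

Step 1: 6-fold → factor 6
Step 2: 15 μL + 2700 μL = 2715 μL total → factor 2715/15 = 181
Step 3: 450 μL + 2150 μL = 2600 μL total → factor 2600/450 = 5.7778
Dilution factor through tube 3 = 6 × 181 × 5.7778 = 6274.7
[tube 3] = 5.00 mM / 6274.7 = 0.0007969 mM = 797 nM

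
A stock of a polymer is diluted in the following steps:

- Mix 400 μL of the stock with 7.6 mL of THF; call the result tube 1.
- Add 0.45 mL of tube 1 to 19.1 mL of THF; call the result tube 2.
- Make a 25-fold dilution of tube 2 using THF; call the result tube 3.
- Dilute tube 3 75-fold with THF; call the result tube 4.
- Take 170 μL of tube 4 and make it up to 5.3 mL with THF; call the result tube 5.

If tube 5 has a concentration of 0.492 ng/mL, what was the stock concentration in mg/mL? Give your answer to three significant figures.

Step 1: 400 μL + 7.6 mL = 8000 μL total → factor 8000/400 = 20
Step 2: 0.45 mL + 19.1 mL = 19.55 mL total → factor 19.55/0.45 = 43.444
Step 3: 25-fold → factor 25
Step 4: 75-fold → factor 75
Step 5: 170 μL brought to 5.3 mL → factor 5300/170 = 31.176
Overall dilution factor = 20 × 43.444 × 25 × 75 × 31.176 = 5.0792 × 10^7
Stock = 0.492 ng/mL × 5.0792 × 10^7 = 2.499 × 10^7 ng/mL = 25.0 mg/mL

25.0 mg/mL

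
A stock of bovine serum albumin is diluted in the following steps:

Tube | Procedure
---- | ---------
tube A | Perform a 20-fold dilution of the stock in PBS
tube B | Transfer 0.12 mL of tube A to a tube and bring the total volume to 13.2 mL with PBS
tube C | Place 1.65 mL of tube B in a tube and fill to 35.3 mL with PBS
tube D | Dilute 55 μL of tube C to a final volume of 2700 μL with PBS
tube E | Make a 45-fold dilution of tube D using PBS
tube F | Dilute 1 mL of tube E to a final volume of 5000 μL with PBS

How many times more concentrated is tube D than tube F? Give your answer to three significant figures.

225

Step 1: 20-fold → factor 20
Step 2: 0.12 mL brought to 13.2 mL → factor 13.2/0.12 = 110
Step 3: 1.65 mL brought to 35.3 mL → factor 35.3/1.65 = 21.394
Step 4: 55 μL brought to 2700 μL → factor 2700/55 = 49.091
Step 5: 45-fold → factor 45
Step 6: 1 mL brought to 5000 μL → factor 5/1 = 5
Dilution factor to tube D = 2.3105 × 10^6; to tube F = 5.1987 × 10^8
[tube D]/[tube F] = (factor to tube F)/(factor to tube D) = 5.1987 × 10^8/2.3105 × 10^6 = 225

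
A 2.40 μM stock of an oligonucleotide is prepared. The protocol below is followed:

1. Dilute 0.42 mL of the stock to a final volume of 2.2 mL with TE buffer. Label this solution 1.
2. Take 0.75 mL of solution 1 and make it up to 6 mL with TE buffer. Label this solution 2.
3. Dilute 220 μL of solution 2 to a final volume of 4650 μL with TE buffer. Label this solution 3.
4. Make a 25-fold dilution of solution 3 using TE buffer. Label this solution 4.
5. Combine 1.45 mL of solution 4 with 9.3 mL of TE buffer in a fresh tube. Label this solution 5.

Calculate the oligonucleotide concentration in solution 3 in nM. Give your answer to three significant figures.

2.71 nM

Step 1: 0.42 mL brought to 2.2 mL → factor 2.2/0.42 = 5.2381
Step 2: 0.75 mL brought to 6 mL → factor 6/0.75 = 8
Step 3: 220 μL brought to 4650 μL → factor 4650/220 = 21.136
Dilution factor through solution 3 = 5.2381 × 8 × 21.136 = 885.71
[solution 3] = 2.40 μM / 885.71 = 0.002710 μM = 2.71 nM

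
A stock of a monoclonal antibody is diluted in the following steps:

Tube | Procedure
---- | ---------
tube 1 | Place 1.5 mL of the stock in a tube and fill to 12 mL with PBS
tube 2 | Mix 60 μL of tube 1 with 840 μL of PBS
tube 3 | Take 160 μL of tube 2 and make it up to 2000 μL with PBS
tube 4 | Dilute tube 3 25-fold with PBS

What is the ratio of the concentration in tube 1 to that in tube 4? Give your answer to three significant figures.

4.69 × 10^3

Step 1: 1.5 mL brought to 12 mL → factor 12/1.5 = 8
Step 2: 60 μL + 840 μL = 900 μL total → factor 900/60 = 15
Step 3: 160 μL brought to 2000 μL → factor 2000/160 = 12.5
Step 4: 25-fold → factor 25
Dilution factor to tube 1 = 8; to tube 4 = 37500
[tube 1]/[tube 4] = (factor to tube 4)/(factor to tube 1) = 37500/8 = 4.69 × 10^3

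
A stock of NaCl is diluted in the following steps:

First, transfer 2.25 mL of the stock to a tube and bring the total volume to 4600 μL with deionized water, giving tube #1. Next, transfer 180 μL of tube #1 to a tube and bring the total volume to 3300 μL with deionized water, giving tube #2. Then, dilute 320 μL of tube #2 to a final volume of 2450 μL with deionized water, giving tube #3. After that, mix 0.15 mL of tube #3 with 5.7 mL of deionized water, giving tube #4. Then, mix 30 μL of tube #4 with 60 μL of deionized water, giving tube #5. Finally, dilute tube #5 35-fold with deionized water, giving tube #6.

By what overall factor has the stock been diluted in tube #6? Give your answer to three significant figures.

Step 1: 2.25 mL brought to 4600 μL → factor 4.6/2.25 = 2.0444
Step 2: 180 μL brought to 3300 μL → factor 3300/180 = 18.333
Step 3: 320 μL brought to 2450 μL → factor 2450/320 = 7.6562
Step 4: 0.15 mL + 5.7 mL = 5.85 mL total → factor 5.85/0.15 = 39
Step 5: 30 μL + 60 μL = 90 μL total → factor 90/30 = 3
Step 6: 35-fold → factor 35
Overall dilution factor = 2.0444 × 18.333 × 7.6562 × 39 × 3 × 35 = 1.1751 × 10^6

1.18 × 10^6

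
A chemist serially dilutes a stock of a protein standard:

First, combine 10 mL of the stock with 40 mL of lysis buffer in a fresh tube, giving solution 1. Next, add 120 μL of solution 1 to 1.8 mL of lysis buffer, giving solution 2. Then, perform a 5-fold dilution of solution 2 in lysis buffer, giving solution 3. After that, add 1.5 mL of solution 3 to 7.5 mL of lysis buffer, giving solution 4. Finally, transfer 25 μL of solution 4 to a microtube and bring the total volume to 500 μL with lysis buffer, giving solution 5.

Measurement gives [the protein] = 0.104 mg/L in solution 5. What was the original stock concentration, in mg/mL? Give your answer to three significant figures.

4.99 mg/mL

Step 1: 10 mL + 40 mL = 50 mL total → factor 50/10 = 5
Step 2: 120 μL + 1.8 mL = 1920 μL total → factor 1920/120 = 16
Step 3: 5-fold → factor 5
Step 4: 1.5 mL + 7.5 mL = 9 mL total → factor 9/1.5 = 6
Step 5: 25 μL brought to 500 μL → factor 500/25 = 20
Overall dilution factor = 5 × 16 × 5 × 6 × 20 = 48000
Stock = 0.104 mg/L × 48000 = 4992 mg/L = 4.99 mg/mL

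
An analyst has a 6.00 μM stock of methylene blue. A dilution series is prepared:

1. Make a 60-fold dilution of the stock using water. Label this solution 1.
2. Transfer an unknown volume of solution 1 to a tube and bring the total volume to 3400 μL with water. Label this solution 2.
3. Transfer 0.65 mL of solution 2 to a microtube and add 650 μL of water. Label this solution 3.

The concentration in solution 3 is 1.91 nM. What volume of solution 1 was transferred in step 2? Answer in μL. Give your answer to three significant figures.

Step 1: 60-fold → factor 60
Step 2: v brought to 3400 μL → factor = 3400 μL/v
Step 3: 0.65 mL + 650 μL = 1.3 mL total → factor 1.3/0.65 = 2
Product of known-step factors = 120
Overall factor = 6.00 μM / (1.91 nM) = 3141.4
Step-2 factor = 3141.4 / 120 = 26.178
v = 3400 μL / 26.178 = 130 μL

130 μL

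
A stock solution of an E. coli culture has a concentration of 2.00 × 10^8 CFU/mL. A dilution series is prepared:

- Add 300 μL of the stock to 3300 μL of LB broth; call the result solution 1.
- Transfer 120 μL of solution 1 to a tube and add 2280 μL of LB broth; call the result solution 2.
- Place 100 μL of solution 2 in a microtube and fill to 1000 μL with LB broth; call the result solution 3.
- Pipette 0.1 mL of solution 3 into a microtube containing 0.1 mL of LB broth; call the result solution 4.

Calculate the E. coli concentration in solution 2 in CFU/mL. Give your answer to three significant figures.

8.33 × 10^5 CFU/mL

Step 1: 300 μL + 3300 μL = 3600 μL total → factor 3600/300 = 12
Step 2: 120 μL + 2280 μL = 2400 μL total → factor 2400/120 = 20
Dilution factor through solution 2 = 12 × 20 = 240
[solution 2] = 2.00 × 10^8 CFU/mL / 240 = 8.33 × 10^5 CFU/mL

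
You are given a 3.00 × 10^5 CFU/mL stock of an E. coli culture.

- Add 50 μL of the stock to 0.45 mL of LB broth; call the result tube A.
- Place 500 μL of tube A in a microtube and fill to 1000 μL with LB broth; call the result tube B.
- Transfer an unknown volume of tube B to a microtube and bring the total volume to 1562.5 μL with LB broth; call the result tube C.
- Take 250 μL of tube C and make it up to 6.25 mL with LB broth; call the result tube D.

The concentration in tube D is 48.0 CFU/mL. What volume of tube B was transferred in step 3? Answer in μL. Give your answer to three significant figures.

Step 1: 50 μL + 0.45 mL = 500 μL total → factor 500/50 = 10
Step 2: 500 μL brought to 1000 μL → factor 1000/500 = 2
Step 3: v brought to 1562.5 μL → factor = 1562.5 μL/v
Step 4: 250 μL brought to 6.25 mL → factor 6250/250 = 25
Product of known-step factors = 500
Overall factor = 3.00 × 10^5 CFU/mL / (48.0 CFU/mL) = 6250
Step-3 factor = 6250 / 500 = 12.5
v = 1562.5 μL / 12.5 = 125 μL

125 μL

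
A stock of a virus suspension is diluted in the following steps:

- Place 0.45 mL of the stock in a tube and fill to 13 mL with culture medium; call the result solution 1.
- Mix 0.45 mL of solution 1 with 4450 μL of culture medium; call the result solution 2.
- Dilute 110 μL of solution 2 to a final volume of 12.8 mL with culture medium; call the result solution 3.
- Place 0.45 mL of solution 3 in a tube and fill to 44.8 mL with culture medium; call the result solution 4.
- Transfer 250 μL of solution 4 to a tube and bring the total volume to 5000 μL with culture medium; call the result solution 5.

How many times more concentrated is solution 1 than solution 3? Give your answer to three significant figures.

1.27 × 10^3

Step 1: 0.45 mL brought to 13 mL → factor 13/0.45 = 28.889
Step 2: 0.45 mL + 4450 μL = 4.9 mL total → factor 4.9/0.45 = 10.889
Step 3: 110 μL brought to 12.8 mL → factor 12800/110 = 116.36
Dilution factor to solution 1 = 28.889; to solution 3 = 36604
[solution 1]/[solution 3] = (factor to solution 3)/(factor to solution 1) = 36604/28.889 = 1.27 × 10^3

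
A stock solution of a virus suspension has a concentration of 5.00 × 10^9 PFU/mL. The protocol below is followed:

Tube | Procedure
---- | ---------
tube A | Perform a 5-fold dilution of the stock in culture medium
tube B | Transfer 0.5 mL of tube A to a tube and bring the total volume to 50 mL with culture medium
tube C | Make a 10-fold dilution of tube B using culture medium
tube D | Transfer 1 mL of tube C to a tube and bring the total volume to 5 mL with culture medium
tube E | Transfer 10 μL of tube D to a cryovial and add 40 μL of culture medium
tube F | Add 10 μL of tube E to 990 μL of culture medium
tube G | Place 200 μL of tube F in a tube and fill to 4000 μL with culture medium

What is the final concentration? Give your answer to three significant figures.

Step 1: 5-fold → factor 5
Step 2: 0.5 mL brought to 50 mL → factor 50/0.5 = 100
Step 3: 10-fold → factor 10
Step 4: 1 mL brought to 5 mL → factor 5/1 = 5
Step 5: 10 μL + 40 μL = 50 μL total → factor 50/10 = 5
Step 6: 10 μL + 990 μL = 1000 μL total → factor 1000/10 = 100
Step 7: 200 μL brought to 4000 μL → factor 4000/200 = 20
Overall dilution factor = 5 × 100 × 10 × 5 × 5 × 100 × 20 = 2.5 × 10^8
Final = 5.00 × 10^9 PFU/mL / 2.5 × 10^8 = 20.0 PFU/mL

20.0 PFU/mL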